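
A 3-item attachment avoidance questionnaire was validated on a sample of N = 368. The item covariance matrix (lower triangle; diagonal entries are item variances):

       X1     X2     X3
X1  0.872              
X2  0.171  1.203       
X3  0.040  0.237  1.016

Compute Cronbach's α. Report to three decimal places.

Cronbach's α = 0.337

Σσᵢ² = 0.872 + 1.203 + 1.016 = 3.091
Σ_{i<j} σ_ij = 0.448
Var(T) = 3.091 + 2 × 0.448 = 3.987
α = (k/(k−1))·(1 − Σσᵢ²/Var(T)) = (3/2)·(1 − 3.091/3.987) = 0.337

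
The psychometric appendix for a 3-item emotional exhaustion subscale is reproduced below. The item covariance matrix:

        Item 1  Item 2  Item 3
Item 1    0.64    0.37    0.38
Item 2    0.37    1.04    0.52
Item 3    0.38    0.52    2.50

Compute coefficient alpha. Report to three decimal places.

Σσᵢ² = 0.64 + 1.04 + 2.50 = 4.18
Sum of off-diagonal covariances = 1.27
σ²_total = 4.18 + 2 × 1.27 = 6.72
α = (k/(k−1))·(1 − Σσᵢ²/σ²_total) = (3/2)·(1 − 4.18/6.72) = 0.567

α = 0.567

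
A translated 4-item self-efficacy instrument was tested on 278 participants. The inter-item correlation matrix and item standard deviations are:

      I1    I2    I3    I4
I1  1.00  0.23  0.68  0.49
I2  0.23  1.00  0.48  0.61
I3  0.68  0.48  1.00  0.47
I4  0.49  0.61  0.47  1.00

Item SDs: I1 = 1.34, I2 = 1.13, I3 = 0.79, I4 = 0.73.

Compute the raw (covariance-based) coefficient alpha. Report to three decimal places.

α = 0.754

Σσ²ᵢ = 1.34² + 1.13² + 0.79² + 0.73² = 4.2295
Covariances σ_ij = r_ij · s_i · s_j:
  σ(I1,I2) = 0.23 × 1.34 × 1.13 = 0.3483
  σ(I1,I3) = 0.68 × 1.34 × 0.79 = 0.7198
  σ(I1,I4) = 0.49 × 1.34 × 0.73 = 0.4793
  σ(I2,I3) = 0.48 × 1.13 × 0.79 = 0.4285
  σ(I2,I4) = 0.61 × 1.13 × 0.73 = 0.5032
  σ(I3,I4) = 0.47 × 0.79 × 0.73 = 0.2710
σ²_T = Σσ²ᵢ + 2·Σσ_ij = 4.2295 + 2 × 2.7501 = 9.7297
α = (4/3)·(1 − 4.2295/9.7297) = 0.754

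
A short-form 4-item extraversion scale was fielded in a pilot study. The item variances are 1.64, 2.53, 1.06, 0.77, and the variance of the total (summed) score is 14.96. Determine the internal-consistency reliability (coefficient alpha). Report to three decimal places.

α = 0.799

Σσ²ᵢ = 1.64 + 2.53 + 1.06 + 0.77 = 6.00
α = (k/(k−1))·(1 − Σσ²ᵢ/Var(T)) = (4/3)·(1 − 6.00/14.96) = 0.799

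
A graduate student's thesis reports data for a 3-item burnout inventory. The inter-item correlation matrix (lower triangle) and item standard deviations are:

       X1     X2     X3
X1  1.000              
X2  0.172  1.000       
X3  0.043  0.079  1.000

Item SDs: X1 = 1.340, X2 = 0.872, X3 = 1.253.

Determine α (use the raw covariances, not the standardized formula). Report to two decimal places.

α = 0.22

Σσ²ᵢ = 1.340² + 0.872² + 1.253² = 4.1260
Covariances σ_ij = r_ij · s_i · s_j:
  σ(X1,X2) = 0.172 × 1.340 × 0.872 = 0.2010
  σ(X1,X3) = 0.043 × 1.340 × 1.253 = 0.0722
  σ(X2,X3) = 0.079 × 0.872 × 1.253 = 0.0863
σ²_T = Σσ²ᵢ + 2·Σσ_ij = 4.1260 + 2 × 0.3595 = 4.8450
α = (3/2)·(1 − 4.1260/4.8450) = 0.22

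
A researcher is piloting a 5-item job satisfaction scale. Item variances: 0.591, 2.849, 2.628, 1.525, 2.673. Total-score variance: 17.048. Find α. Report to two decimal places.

α = 0.50

Σσᵢ² = 0.591 + 2.849 + 2.628 + 1.525 + 2.673 = 10.266
α = (k/(k−1))·(1 − Σσᵢ²/σ²_T) = (5/4)·(1 − 10.266/17.048) = 0.50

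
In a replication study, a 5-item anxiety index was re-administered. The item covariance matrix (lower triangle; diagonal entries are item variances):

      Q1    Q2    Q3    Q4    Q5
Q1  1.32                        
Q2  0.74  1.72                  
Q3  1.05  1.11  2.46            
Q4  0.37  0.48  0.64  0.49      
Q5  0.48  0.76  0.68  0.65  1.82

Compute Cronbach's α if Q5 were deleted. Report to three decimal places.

Remaining items: Q1, Q2, Q3, Q4 (k = 4).
Σσ²ᵢ = 1.32 + 1.72 + 2.46 + 0.49 = 5.99
σ²_T = 5.99 + 2 × 4.39 = 14.77
α (item deleted) = (4/3)·(1 − 5.99/14.77) = 0.793

α = 0.793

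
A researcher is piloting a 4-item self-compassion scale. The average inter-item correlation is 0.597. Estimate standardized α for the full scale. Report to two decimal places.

Standardized α = k·r̄ / (1 + (k−1)·r̄) = 4 × 0.597 / (1 + 3 × 0.597)
  = 2.3880 / 2.7910 = 0.86

α = 0.86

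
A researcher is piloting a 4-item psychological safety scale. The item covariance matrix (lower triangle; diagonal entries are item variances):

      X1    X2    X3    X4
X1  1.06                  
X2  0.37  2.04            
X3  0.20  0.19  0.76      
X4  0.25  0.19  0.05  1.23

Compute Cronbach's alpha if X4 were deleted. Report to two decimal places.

α = 0.42

Remaining items: X1, X2, X3 (k = 3).
Σσᵢ² = 1.06 + 2.04 + 0.76 = 3.86
total variance = 3.86 + 2 × 0.76 = 5.38
α (item deleted) = (3/2)·(1 − 3.86/5.38) = 0.42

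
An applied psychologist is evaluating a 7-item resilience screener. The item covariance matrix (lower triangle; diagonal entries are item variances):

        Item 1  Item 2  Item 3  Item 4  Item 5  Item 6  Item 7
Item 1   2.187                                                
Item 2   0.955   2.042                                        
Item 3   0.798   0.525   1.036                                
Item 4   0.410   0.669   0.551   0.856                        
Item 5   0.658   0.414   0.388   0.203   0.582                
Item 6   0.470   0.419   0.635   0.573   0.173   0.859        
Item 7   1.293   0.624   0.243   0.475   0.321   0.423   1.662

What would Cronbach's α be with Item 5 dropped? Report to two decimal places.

Remaining items: Item 1, Item 2, Item 3, Item 4, Item 6, Item 7 (k = 6).
ΣVar(i) = 2.187 + 2.042 + 1.036 + 0.856 + 0.859 + 1.662 = 8.642
σ²_total = 8.642 + 2 × 9.063 = 26.768
α (item deleted) = (6/5)·(1 − 8.642/26.768) = 0.81

Cronbach's α = 0.81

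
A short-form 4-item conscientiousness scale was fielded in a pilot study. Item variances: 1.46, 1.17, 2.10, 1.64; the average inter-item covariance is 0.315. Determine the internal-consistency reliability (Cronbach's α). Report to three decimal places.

ΣVar(i) = 1.46 + 1.17 + 2.10 + 1.64 = 6.37
Sum of the 6 distinct covariances = 6 × 0.315 = 1.890
total variance = ΣVar(i) + 2·Σcov = 6.37 + 2 × 1.890 = 10.150
α = (4/3)·(1 − 6.37/10.150) = 0.497

α = 0.497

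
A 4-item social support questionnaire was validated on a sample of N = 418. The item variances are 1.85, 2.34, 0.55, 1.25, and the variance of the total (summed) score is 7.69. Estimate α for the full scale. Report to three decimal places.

α = 0.295

sum of item variances = 1.85 + 2.34 + 0.55 + 1.25 = 5.99
α = (k/(k−1))·(1 − sum of item variances/Var(T)) = (4/3)·(1 − 5.99/7.69) = 0.295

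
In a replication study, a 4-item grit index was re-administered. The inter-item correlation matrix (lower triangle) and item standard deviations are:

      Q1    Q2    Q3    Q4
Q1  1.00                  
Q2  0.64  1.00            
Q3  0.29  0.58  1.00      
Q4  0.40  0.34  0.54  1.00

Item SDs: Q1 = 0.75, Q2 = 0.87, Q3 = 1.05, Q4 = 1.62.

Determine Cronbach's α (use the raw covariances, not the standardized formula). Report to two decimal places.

Cronbach's α = 0.73

Σσ²ᵢ = 0.75² + 0.87² + 1.05² + 1.62² = 5.0463
Covariances σ_ij = r_ij · s_i · s_j:
  σ(Q1,Q2) = 0.64 × 0.75 × 0.87 = 0.4176
  σ(Q1,Q3) = 0.29 × 0.75 × 1.05 = 0.2284
  σ(Q1,Q4) = 0.40 × 0.75 × 1.62 = 0.4860
  σ(Q2,Q3) = 0.58 × 0.87 × 1.05 = 0.5298
  σ(Q2,Q4) = 0.34 × 0.87 × 1.62 = 0.4792
  σ(Q3,Q4) = 0.54 × 1.05 × 1.62 = 0.9185
σ²_T = Σσ²ᵢ + 2·Σσ_ij = 5.0463 + 2 × 3.0595 = 11.1653
α = (4/3)·(1 − 5.0463/11.1653) = 0.73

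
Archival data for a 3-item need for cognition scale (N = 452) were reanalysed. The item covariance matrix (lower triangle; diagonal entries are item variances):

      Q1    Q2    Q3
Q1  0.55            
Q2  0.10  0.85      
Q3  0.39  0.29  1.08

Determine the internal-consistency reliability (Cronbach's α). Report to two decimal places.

Σσᵢ² = 0.55 + 0.85 + 1.08 = 2.48
Sum of off-diagonal covariances = 0.78
total variance = 2.48 + 2 × 0.78 = 4.04
α = (k/(k−1))·(1 − Σσᵢ²/total variance) = (3/2)·(1 − 2.48/4.04) = 0.58

Cronbach's α = 0.58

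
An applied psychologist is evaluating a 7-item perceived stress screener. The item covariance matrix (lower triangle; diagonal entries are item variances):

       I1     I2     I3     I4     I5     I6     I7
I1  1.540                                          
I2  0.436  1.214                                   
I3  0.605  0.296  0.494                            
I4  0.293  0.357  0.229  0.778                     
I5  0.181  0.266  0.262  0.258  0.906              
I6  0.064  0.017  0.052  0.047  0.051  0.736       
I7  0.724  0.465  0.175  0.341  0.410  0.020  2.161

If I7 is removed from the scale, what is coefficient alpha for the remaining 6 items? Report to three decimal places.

Remaining items: I1, I2, I3, I4, I5, I6 (k = 6).
sum of item variances = 1.540 + 1.214 + 0.494 + 0.778 + 0.906 + 0.736 = 5.668
σ²_total = 5.668 + 2 × 3.414 = 12.496
α (item deleted) = (6/5)·(1 − 5.668/12.496) = 0.656

α = 0.656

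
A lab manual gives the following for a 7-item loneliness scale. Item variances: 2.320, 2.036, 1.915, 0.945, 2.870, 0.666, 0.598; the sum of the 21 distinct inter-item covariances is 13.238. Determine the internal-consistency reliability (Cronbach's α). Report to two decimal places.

sum of item variances = 2.320 + 2.036 + 1.915 + 0.945 + 2.870 + 0.666 + 0.598 = 11.350
Sum of distinct covariances = 13.238
σ²_T = sum of item variances + 2·Σcov = 11.350 + 2 × 13.238 = 37.826
α = (7/6)·(1 − 11.350/37.826) = 0.82

Cronbach's α = 0.82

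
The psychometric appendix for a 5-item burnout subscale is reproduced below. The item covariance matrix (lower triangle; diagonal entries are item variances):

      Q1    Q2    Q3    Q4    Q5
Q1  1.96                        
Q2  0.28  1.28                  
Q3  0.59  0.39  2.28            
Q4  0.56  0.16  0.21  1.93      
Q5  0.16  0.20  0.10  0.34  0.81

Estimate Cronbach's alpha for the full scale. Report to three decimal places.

Σσ²ᵢ = 1.96 + 1.28 + 2.28 + 1.93 + 0.81 = 8.26
Sum of the distinct covariances = 2.99
total variance = 8.26 + 2 × 2.99 = 14.24
α = (k/(k−1))·(1 − Σσ²ᵢ/total variance) = (5/4)·(1 − 8.26/14.24) = 0.525

Cronbach's alpha = 0.525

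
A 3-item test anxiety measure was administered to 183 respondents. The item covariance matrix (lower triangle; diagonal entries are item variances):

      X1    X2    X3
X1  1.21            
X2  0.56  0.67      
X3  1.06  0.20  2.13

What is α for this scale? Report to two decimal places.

ΣVar(i) = 1.21 + 0.67 + 2.13 = 4.01
Σ_{i<j} σ_ij = 1.82
Var(T) = 4.01 + 2 × 1.82 = 7.65
α = (k/(k−1))·(1 − ΣVar(i)/Var(T)) = (3/2)·(1 − 4.01/7.65) = 0.71

α = 0.71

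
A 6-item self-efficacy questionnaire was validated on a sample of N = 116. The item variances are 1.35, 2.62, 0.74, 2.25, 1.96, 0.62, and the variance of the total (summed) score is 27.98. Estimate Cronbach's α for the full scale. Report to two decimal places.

Σσᵢ² = 1.35 + 2.62 + 0.74 + 2.25 + 1.96 + 0.62 = 9.54
α = (k/(k−1))·(1 − Σσᵢ²/σ²_T) = (6/5)·(1 − 9.54/27.98) = 0.79

Cronbach's α = 0.79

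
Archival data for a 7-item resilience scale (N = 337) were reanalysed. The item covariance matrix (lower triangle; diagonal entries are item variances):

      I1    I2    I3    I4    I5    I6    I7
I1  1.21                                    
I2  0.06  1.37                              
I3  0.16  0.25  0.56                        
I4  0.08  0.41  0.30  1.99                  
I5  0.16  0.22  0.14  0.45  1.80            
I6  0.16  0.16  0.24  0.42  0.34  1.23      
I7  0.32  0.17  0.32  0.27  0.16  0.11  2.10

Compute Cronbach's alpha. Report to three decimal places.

ΣVar(i) = 1.21 + 1.37 + 0.56 + 1.99 + 1.80 + 1.23 + 2.10 = 10.26
Sum of off-diagonal covariances = 4.90
σ²_total = 10.26 + 2 × 4.90 = 20.06
α = (k/(k−1))·(1 − ΣVar(i)/σ²_total) = (7/6)·(1 − 10.26/20.06) = 0.570

α = 0.570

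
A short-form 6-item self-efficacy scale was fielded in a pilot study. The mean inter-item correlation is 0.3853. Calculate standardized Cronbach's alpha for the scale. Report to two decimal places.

Standardized α = k·r̄ / (1 + (k−1)·r̄) = 6 × 0.3853 / (1 + 5 × 0.3853)
  = 2.3118 / 2.9265 = 0.79

standardized Cronbach's alpha = 0.79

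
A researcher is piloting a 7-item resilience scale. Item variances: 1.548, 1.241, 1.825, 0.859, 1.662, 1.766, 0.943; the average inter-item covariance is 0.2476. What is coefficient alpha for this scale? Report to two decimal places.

Σσᵢ² = 1.548 + 1.241 + 1.825 + 0.859 + 1.662 + 1.766 + 0.943 = 9.844
Sum of the 21 distinct covariances = 21 × 0.2476 = 5.1996
σ²_total = Σσᵢ² + 2·Σcov = 9.844 + 2 × 5.1996 = 20.2432
α = (7/6)·(1 − 9.844/20.2432) = 0.60

α = 0.60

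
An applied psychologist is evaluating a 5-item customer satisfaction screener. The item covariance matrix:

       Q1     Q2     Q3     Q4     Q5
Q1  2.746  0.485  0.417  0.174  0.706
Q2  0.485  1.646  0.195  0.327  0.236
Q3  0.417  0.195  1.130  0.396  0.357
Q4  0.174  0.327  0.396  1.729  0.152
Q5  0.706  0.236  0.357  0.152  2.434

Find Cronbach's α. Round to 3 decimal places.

Σσ²ᵢ = 2.746 + 1.646 + 1.130 + 1.729 + 2.434 = 9.685
Σ_{i<j} σ_ij = 3.445
σ²_T = 9.685 + 2 × 3.445 = 16.575
α = (k/(k−1))·(1 − Σσ²ᵢ/σ²_T) = (5/4)·(1 − 9.685/16.575) = 0.520

Cronbach's α = 0.520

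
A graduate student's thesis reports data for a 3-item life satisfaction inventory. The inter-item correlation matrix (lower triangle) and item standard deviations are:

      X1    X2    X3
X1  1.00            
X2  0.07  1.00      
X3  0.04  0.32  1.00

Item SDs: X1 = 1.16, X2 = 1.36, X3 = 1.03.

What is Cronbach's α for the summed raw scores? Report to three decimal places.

Σσ²ᵢ = 1.16² + 1.36² + 1.03² = 4.2561
Covariances σ_ij = r_ij · s_i · s_j:
  σ(X1,X2) = 0.07 × 1.16 × 1.36 = 0.1104
  σ(X1,X3) = 0.04 × 1.16 × 1.03 = 0.0478
  σ(X2,X3) = 0.32 × 1.36 × 1.03 = 0.4483
σ²_T = Σσ²ᵢ + 2·Σσ_ij = 4.2561 + 2 × 0.6065 = 5.4691
α = (3/2)·(1 − 4.2561/5.4691) = 0.333

α = 0.333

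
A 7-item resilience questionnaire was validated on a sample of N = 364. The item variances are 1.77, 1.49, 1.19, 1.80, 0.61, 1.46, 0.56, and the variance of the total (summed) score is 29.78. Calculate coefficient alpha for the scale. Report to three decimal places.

sum of item variances = 1.77 + 1.49 + 1.19 + 1.80 + 0.61 + 1.46 + 0.56 = 8.88
α = (k/(k−1))·(1 − sum of item variances/total variance) = (7/6)·(1 − 8.88/29.78) = 0.819

α = 0.819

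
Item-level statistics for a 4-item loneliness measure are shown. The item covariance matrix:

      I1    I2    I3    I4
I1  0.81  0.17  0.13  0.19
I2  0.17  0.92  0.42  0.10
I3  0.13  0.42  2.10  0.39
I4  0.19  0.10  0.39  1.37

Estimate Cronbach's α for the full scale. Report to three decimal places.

α = 0.467

ΣVar(i) = 0.81 + 0.92 + 2.10 + 1.37 = 5.20
Sum of off-diagonal covariances = 1.40
σ²_T = 5.20 + 2 × 1.40 = 8.00
α = (k/(k−1))·(1 − ΣVar(i)/σ²_T) = (4/3)·(1 − 5.20/8.00) = 0.467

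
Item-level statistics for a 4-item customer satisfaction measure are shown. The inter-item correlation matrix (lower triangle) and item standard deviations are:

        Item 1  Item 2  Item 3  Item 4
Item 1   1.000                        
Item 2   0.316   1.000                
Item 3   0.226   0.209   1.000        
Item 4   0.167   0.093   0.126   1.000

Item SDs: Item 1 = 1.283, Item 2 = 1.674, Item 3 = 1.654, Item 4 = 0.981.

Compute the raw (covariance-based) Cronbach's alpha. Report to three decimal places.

α = 0.482

Σσ²ᵢ = 1.283² + 1.674² + 1.654² + 0.981² = 8.1464
Covariances σ_ij = r_ij · s_i · s_j:
  σ(Item 1,Item 2) = 0.316 × 1.283 × 1.674 = 0.6787
  σ(Item 1,Item 3) = 0.226 × 1.283 × 1.654 = 0.4796
  σ(Item 1,Item 4) = 0.167 × 1.283 × 0.981 = 0.2102
  σ(Item 2,Item 3) = 0.209 × 1.674 × 1.654 = 0.5787
  σ(Item 2,Item 4) = 0.093 × 1.674 × 0.981 = 0.1527
  σ(Item 3,Item 4) = 0.126 × 1.654 × 0.981 = 0.2044
σ²_T = Σσ²ᵢ + 2·Σσ_ij = 8.1464 + 2 × 2.3043 = 12.7550
α = (4/3)·(1 − 8.1464/12.7550) = 0.482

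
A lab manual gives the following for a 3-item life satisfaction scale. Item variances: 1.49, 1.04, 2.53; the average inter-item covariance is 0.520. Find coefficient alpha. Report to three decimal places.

coefficient alpha = 0.572

Σσ²ᵢ = 1.49 + 1.04 + 2.53 = 5.06
Sum of the 3 distinct covariances = 3 × 0.520 = 1.560
total variance = Σσ²ᵢ + 2·Σcov = 5.06 + 2 × 1.560 = 8.180
α = (3/2)·(1 − 5.06/8.180) = 0.572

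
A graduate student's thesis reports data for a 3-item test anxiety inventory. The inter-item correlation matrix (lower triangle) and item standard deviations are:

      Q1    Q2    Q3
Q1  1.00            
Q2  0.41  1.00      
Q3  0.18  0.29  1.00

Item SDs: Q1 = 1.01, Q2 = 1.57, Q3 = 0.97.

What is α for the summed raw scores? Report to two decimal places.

Σσ²ᵢ = 1.01² + 1.57² + 0.97² = 4.4259
Covariances σ_ij = r_ij · s_i · s_j:
  σ(Q1,Q2) = 0.41 × 1.01 × 1.57 = 0.6501
  σ(Q1,Q3) = 0.18 × 1.01 × 0.97 = 0.1763
  σ(Q2,Q3) = 0.29 × 1.57 × 0.97 = 0.4416
σ²_T = Σσ²ᵢ + 2·Σσ_ij = 4.4259 + 2 × 1.2680 = 6.9619
α = (3/2)·(1 − 4.4259/6.9619) = 0.55

α = 0.55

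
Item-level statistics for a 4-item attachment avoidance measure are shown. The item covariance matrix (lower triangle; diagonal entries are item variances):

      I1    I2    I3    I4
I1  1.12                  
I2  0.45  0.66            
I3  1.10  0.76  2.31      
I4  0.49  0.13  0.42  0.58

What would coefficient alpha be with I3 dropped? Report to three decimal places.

coefficient alpha = 0.713

Remaining items: I1, I2, I4 (k = 3).
sum of item variances = 1.12 + 0.66 + 0.58 = 2.36
σ²_total = 2.36 + 2 × 1.07 = 4.50
α (item deleted) = (3/2)·(1 − 2.36/4.50) = 0.713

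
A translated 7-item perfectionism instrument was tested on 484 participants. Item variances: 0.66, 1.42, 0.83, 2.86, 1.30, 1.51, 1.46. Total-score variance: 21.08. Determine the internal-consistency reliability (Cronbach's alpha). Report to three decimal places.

Σσ²ᵢ = 0.66 + 1.42 + 0.83 + 2.86 + 1.30 + 1.51 + 1.46 = 10.04
α = (k/(k−1))·(1 − Σσ²ᵢ/Var(T)) = (7/6)·(1 − 10.04/21.08) = 0.611

α = 0.611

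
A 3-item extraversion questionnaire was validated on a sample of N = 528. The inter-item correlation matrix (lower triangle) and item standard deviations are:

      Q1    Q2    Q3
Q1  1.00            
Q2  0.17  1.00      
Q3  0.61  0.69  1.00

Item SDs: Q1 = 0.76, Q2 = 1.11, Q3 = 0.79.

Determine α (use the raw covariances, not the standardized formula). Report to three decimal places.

Σσ²ᵢ = 0.76² + 1.11² + 0.79² = 2.4338
Covariances σ_ij = r_ij · s_i · s_j:
  σ(Q1,Q2) = 0.17 × 0.76 × 1.11 = 0.1434
  σ(Q1,Q3) = 0.61 × 0.76 × 0.79 = 0.3662
  σ(Q2,Q3) = 0.69 × 1.11 × 0.79 = 0.6051
σ²_T = Σσ²ᵢ + 2·Σσ_ij = 2.4338 + 2 × 1.1147 = 4.6632
α = (3/2)·(1 − 2.4338/4.6632) = 0.717

α = 0.717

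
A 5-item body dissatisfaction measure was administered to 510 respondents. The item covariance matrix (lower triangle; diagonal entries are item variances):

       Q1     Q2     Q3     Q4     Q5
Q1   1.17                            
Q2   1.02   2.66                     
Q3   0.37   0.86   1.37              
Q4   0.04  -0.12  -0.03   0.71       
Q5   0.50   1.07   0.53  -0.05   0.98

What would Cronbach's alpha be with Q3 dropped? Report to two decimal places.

Remaining items: Q1, Q2, Q4, Q5 (k = 4).
ΣVar(i) = 1.17 + 2.66 + 0.71 + 0.98 = 5.52
σ²_total = 5.52 + 2 × 2.46 = 10.44
α (item deleted) = (4/3)·(1 − 5.52/10.44) = 0.63

α = 0.63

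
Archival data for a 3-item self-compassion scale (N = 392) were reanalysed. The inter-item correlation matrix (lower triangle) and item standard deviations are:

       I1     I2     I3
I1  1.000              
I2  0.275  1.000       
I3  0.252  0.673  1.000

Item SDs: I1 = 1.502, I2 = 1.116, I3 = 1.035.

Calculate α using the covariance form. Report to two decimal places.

α = 0.62

Σσ²ᵢ = 1.502² + 1.116² + 1.035² = 4.5727
Covariances σ_ij = r_ij · s_i · s_j:
  σ(I1,I2) = 0.275 × 1.502 × 1.116 = 0.4610
  σ(I1,I3) = 0.252 × 1.502 × 1.035 = 0.3918
  σ(I2,I3) = 0.673 × 1.116 × 1.035 = 0.7774
σ²_T = Σσ²ᵢ + 2·Σσ_ij = 4.5727 + 2 × 1.6302 = 7.8331
α = (3/2)·(1 − 4.5727/7.8331) = 0.62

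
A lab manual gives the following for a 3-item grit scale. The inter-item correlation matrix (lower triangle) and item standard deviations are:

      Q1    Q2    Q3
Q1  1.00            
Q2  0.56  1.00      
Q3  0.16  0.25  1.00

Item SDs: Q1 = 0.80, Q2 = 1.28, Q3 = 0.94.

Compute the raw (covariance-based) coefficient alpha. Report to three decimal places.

Σσ²ᵢ = 0.80² + 1.28² + 0.94² = 3.1620
Covariances σ_ij = r_ij · s_i · s_j:
  σ(Q1,Q2) = 0.56 × 0.80 × 1.28 = 0.5734
  σ(Q1,Q3) = 0.16 × 0.80 × 0.94 = 0.1203
  σ(Q2,Q3) = 0.25 × 1.28 × 0.94 = 0.3008
σ²_T = Σσ²ᵢ + 2·Σσ_ij = 3.1620 + 2 × 0.9945 = 5.1510
α = (3/2)·(1 − 3.1620/5.1510) = 0.579

α = 0.579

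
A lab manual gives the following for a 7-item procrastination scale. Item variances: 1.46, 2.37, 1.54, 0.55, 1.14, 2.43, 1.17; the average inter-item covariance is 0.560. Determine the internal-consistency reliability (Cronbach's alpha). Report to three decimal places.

Cronbach's alpha = 0.803

ΣVar(i) = 1.46 + 2.37 + 1.54 + 0.55 + 1.14 + 2.43 + 1.17 = 10.66
Sum of the 21 distinct covariances = 21 × 0.560 = 11.760
total variance = ΣVar(i) + 2·Σcov = 10.66 + 2 × 11.760 = 34.180
α = (7/6)·(1 − 10.66/34.180) = 0.803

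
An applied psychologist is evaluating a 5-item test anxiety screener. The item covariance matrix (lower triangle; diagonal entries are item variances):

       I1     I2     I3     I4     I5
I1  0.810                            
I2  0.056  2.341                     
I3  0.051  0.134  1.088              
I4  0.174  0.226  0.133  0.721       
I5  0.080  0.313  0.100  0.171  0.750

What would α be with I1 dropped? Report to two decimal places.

Remaining items: I2, I3, I4, I5 (k = 4).
Σσ²ᵢ = 2.341 + 1.088 + 0.721 + 0.750 = 4.900
Var(T) = 4.900 + 2 × 1.077 = 7.054
α (item deleted) = (4/3)·(1 − 4.900/7.054) = 0.41

α = 0.41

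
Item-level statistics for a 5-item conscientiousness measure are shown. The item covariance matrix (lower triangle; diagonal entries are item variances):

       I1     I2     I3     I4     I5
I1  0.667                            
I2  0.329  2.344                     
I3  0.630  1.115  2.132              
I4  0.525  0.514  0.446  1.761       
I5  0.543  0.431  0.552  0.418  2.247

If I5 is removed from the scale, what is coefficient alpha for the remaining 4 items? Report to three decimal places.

Remaining items: I1, I2, I3, I4 (k = 4).
sum of item variances = 0.667 + 2.344 + 2.132 + 1.761 = 6.904
σ²_T = 6.904 + 2 × 3.559 = 14.022
α (item deleted) = (4/3)·(1 − 6.904/14.022) = 0.677

α = 0.677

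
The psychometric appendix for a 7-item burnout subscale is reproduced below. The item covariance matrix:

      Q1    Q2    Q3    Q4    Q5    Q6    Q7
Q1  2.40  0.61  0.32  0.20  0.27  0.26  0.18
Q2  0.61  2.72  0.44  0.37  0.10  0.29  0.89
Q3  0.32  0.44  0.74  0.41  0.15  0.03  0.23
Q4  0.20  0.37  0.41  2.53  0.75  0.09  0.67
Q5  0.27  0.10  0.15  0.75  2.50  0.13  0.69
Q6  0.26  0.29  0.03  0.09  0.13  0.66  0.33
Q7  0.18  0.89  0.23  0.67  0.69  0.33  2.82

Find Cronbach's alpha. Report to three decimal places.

α = 0.592

ΣVar(i) = 2.40 + 2.72 + 0.74 + 2.53 + 2.50 + 0.66 + 2.82 = 14.37
Sum of off-diagonal covariances = 7.41
σ²_total = 14.37 + 2 × 7.41 = 29.19
α = (k/(k−1))·(1 − ΣVar(i)/σ²_total) = (7/6)·(1 − 14.37/29.19) = 0.592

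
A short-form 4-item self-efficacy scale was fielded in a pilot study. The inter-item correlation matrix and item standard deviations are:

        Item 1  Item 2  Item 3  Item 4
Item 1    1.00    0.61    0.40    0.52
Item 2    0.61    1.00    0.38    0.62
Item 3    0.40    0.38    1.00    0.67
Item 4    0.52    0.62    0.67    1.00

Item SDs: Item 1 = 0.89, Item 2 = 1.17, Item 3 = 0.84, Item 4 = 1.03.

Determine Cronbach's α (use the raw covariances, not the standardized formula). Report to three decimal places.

Σσ²ᵢ = 0.89² + 1.17² + 0.84² + 1.03² = 3.9275
Covariances σ_ij = r_ij · s_i · s_j:
  σ(Item 1,Item 2) = 0.61 × 0.89 × 1.17 = 0.6352
  σ(Item 1,Item 3) = 0.40 × 0.89 × 0.84 = 0.2990
  σ(Item 1,Item 4) = 0.52 × 0.89 × 1.03 = 0.4767
  σ(Item 2,Item 3) = 0.38 × 1.17 × 0.84 = 0.3735
  σ(Item 2,Item 4) = 0.62 × 1.17 × 1.03 = 0.7472
  σ(Item 3,Item 4) = 0.67 × 0.84 × 1.03 = 0.5797
σ²_T = Σσ²ᵢ + 2·Σσ_ij = 3.9275 + 2 × 3.1113 = 10.1501
α = (4/3)·(1 − 3.9275/10.1501) = 0.817

α = 0.817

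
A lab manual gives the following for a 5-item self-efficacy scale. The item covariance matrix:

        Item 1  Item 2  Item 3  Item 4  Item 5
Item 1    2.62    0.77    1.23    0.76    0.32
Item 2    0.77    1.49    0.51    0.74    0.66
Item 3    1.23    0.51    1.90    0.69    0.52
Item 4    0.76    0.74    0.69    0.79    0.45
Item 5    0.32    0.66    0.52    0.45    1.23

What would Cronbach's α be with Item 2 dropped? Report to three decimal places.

Remaining items: Item 1, Item 3, Item 4, Item 5 (k = 4).
Σσᵢ² = 2.62 + 1.90 + 0.79 + 1.23 = 6.54
Var(T) = 6.54 + 2 × 3.97 = 14.48
α (item deleted) = (4/3)·(1 − 6.54/14.48) = 0.731

α = 0.731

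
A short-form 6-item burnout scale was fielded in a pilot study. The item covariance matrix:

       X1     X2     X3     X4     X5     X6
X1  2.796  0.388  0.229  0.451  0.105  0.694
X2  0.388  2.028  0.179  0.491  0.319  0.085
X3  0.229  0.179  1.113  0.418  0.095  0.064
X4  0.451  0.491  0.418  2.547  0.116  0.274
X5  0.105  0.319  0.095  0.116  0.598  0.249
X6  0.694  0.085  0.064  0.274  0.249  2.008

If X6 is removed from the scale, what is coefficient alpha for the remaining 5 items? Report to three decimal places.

Remaining items: X1, X2, X3, X4, X5 (k = 5).
ΣVar(i) = 2.796 + 2.028 + 1.113 + 2.547 + 0.598 = 9.082
σ²_total = 9.082 + 2 × 2.791 = 14.664
α (item deleted) = (5/4)·(1 − 9.082/14.664) = 0.476

α = 0.476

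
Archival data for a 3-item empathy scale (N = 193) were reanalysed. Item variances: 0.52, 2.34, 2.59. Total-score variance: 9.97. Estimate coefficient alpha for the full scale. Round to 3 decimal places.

Σσ²ᵢ = 0.52 + 2.34 + 2.59 = 5.45
α = (k/(k−1))·(1 − Σσ²ᵢ/σ²_total) = (3/2)·(1 − 5.45/9.97) = 0.680

α = 0.680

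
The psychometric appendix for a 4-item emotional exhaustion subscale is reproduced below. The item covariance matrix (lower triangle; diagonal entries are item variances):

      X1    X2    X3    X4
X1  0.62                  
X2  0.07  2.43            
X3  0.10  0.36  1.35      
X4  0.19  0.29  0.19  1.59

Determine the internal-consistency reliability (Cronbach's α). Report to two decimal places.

Cronbach's α = 0.38

sum of item variances = 0.62 + 2.43 + 1.35 + 1.59 = 5.99
Sum of off-diagonal covariances = 1.20
Var(T) = 5.99 + 2 × 1.20 = 8.39
α = (k/(k−1))·(1 − sum of item variances/Var(T)) = (4/3)·(1 − 5.99/8.39) = 0.38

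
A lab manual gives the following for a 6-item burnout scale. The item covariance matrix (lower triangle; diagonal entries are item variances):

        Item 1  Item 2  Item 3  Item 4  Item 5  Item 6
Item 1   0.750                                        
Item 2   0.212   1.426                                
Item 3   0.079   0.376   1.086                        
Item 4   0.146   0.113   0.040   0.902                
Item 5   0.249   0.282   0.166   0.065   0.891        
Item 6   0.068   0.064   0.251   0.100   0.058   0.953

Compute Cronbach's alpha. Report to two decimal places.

sum of item variances = 0.750 + 1.426 + 1.086 + 0.902 + 0.891 + 0.953 = 6.008
Sum of the distinct covariances = 2.269
σ²_total = 6.008 + 2 × 2.269 = 10.546
α = (k/(k−1))·(1 − sum of item variances/σ²_total) = (6/5)·(1 − 6.008/10.546) = 0.52

α = 0.52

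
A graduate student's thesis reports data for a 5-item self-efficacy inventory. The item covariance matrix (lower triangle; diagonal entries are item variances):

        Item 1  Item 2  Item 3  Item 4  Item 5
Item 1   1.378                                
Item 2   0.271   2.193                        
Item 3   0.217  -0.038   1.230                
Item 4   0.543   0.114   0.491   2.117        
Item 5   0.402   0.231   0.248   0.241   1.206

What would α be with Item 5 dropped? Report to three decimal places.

Remaining items: Item 1, Item 2, Item 3, Item 4 (k = 4).
ΣVar(i) = 1.378 + 2.193 + 1.230 + 2.117 = 6.918
total variance = 6.918 + 2 × 1.598 = 10.114
α (item deleted) = (4/3)·(1 − 6.918/10.114) = 0.421

α = 0.421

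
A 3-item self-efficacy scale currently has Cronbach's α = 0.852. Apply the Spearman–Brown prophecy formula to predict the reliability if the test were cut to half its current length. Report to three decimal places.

Length factor m = 1/2
α' = m·α / (1 − (1−m)·α)
   = 1/2 × 0.852 / (1 − (1 − 1/2) × 0.852)
   = 0.4260 / 0.5740 = 0.742

predicted reliability = 0.742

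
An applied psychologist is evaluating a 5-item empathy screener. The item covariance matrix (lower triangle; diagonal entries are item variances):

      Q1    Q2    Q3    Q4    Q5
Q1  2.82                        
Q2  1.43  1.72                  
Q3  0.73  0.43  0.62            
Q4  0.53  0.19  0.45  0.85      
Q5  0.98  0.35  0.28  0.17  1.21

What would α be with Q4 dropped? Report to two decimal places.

Remaining items: Q1, Q2, Q3, Q5 (k = 4).
sum of item variances = 2.82 + 1.72 + 0.62 + 1.21 = 6.37
total variance = 6.37 + 2 × 4.20 = 14.77
α (item deleted) = (4/3)·(1 − 6.37/14.77) = 0.76

α = 0.76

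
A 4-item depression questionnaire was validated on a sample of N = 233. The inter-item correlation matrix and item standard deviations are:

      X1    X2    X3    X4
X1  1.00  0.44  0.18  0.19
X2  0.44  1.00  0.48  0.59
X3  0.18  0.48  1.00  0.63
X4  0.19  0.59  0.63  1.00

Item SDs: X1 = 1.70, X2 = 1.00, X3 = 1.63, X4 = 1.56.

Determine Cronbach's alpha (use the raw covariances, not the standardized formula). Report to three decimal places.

Σσ²ᵢ = 1.70² + 1.00² + 1.63² + 1.56² = 8.9805
Covariances σ_ij = r_ij · s_i · s_j:
  σ(X1,X2) = 0.44 × 1.70 × 1.00 = 0.7480
  σ(X1,X3) = 0.18 × 1.70 × 1.63 = 0.4988
  σ(X1,X4) = 0.19 × 1.70 × 1.56 = 0.5039
  σ(X2,X3) = 0.48 × 1.00 × 1.63 = 0.7824
  σ(X2,X4) = 0.59 × 1.00 × 1.56 = 0.9204
  σ(X3,X4) = 0.63 × 1.63 × 1.56 = 1.6020
σ²_T = Σσ²ᵢ + 2·Σσ_ij = 8.9805 + 2 × 5.0555 = 19.0915
α = (4/3)·(1 − 8.9805/19.0915) = 0.706

α = 0.706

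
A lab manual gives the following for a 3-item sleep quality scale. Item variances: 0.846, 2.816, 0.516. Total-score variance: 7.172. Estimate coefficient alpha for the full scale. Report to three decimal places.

ΣVar(i) = 0.846 + 2.816 + 0.516 = 4.178
α = (k/(k−1))·(1 − ΣVar(i)/total variance) = (3/2)·(1 − 4.178/7.172) = 0.626

coefficient alpha = 0.626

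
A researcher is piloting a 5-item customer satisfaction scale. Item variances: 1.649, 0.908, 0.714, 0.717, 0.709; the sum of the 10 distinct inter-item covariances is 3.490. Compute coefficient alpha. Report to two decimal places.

sum of item variances = 1.649 + 0.908 + 0.714 + 0.717 + 0.709 = 4.697
Sum of distinct covariances = 3.490
total variance = sum of item variances + 2·Σcov = 4.697 + 2 × 3.490 = 11.677
α = (5/4)·(1 − 4.697/11.677) = 0.75

coefficient alpha = 0.75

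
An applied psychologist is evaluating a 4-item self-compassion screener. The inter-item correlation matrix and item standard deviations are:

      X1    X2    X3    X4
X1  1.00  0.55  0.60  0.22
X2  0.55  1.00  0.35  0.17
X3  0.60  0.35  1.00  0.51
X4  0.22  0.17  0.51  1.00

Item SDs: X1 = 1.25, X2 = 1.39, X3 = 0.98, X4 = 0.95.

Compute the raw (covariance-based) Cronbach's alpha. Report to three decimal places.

Σσ²ᵢ = 1.25² + 1.39² + 0.98² + 0.95² = 5.3575
Covariances σ_ij = r_ij · s_i · s_j:
  σ(X1,X2) = 0.55 × 1.25 × 1.39 = 0.9556
  σ(X1,X3) = 0.60 × 1.25 × 0.98 = 0.7350
  σ(X1,X4) = 0.22 × 1.25 × 0.95 = 0.2612
  σ(X2,X3) = 0.35 × 1.39 × 0.98 = 0.4768
  σ(X2,X4) = 0.17 × 1.39 × 0.95 = 0.2245
  σ(X3,X4) = 0.51 × 0.98 × 0.95 = 0.4748
σ²_T = Σσ²ᵢ + 2·Σσ_ij = 5.3575 + 2 × 3.1279 = 11.6133
α = (4/3)·(1 − 5.3575/11.6133) = 0.718

Cronbach's alpha = 0.718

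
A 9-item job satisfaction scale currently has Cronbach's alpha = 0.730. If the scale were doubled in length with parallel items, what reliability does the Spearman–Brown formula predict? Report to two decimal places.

Length factor m = 2
α' = m·α / (1 + (m−1)·α)
   = 2 × 0.730 / (1 + (2 − 1) × 0.730)
   = 1.4600 / 1.7300 = 0.84

predicted reliability = 0.84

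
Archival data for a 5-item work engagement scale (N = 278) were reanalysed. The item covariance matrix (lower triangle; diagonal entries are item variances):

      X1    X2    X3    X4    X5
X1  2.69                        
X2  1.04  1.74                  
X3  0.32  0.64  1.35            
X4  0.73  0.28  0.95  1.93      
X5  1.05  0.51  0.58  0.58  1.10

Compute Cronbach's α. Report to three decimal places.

Cronbach's α = 0.753

ΣVar(i) = 2.69 + 1.74 + 1.35 + 1.93 + 1.10 = 8.81
Σ_{i<j} σ_ij = 6.68
σ²_T = 8.81 + 2 × 6.68 = 22.17
α = (k/(k−1))·(1 − ΣVar(i)/σ²_T) = (5/4)·(1 − 8.81/22.17) = 0.753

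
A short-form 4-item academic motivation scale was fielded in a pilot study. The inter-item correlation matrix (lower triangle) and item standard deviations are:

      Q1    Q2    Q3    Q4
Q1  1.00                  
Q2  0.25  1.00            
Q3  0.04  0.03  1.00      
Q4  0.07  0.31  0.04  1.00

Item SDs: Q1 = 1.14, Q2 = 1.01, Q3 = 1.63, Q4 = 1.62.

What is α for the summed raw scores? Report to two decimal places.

Σσ²ᵢ = 1.14² + 1.01² + 1.63² + 1.62² = 7.6010
Covariances σ_ij = r_ij · s_i · s_j:
  σ(Q1,Q2) = 0.25 × 1.14 × 1.01 = 0.2878
  σ(Q1,Q3) = 0.04 × 1.14 × 1.63 = 0.0743
  σ(Q1,Q4) = 0.07 × 1.14 × 1.62 = 0.1293
  σ(Q2,Q3) = 0.03 × 1.01 × 1.63 = 0.0494
  σ(Q2,Q4) = 0.31 × 1.01 × 1.62 = 0.5072
  σ(Q3,Q4) = 0.04 × 1.63 × 1.62 = 0.1056
σ²_T = Σσ²ᵢ + 2·Σσ_ij = 7.6010 + 2 × 1.1536 = 9.9082
α = (4/3)·(1 − 7.6010/9.9082) = 0.31

α = 0.31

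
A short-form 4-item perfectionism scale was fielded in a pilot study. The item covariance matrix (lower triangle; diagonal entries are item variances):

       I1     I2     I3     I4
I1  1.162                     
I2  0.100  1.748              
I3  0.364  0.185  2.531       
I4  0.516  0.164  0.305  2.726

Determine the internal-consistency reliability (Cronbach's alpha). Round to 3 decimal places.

Cronbach's alpha = 0.381

Σσᵢ² = 1.162 + 1.748 + 2.531 + 2.726 = 8.167
Sum of the distinct covariances = 1.634
σ²_total = 8.167 + 2 × 1.634 = 11.435
α = (k/(k−1))·(1 − Σσᵢ²/σ²_total) = (4/3)·(1 − 8.167/11.435) = 0.381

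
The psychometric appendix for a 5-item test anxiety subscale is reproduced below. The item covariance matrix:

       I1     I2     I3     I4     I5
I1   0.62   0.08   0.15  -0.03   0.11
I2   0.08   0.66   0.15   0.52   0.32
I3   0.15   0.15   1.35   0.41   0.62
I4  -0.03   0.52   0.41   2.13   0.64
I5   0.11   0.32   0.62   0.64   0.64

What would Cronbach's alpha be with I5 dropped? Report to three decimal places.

Remaining items: I1, I2, I3, I4 (k = 4).
sum of item variances = 0.62 + 0.66 + 1.35 + 2.13 = 4.76
σ²_T = 4.76 + 2 × 1.28 = 7.32
α (item deleted) = (4/3)·(1 − 4.76/7.32) = 0.466

Cronbach's alpha = 0.466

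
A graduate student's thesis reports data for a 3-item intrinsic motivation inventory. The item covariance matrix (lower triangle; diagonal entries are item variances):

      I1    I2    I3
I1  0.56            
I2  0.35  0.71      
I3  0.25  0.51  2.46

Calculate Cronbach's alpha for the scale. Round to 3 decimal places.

Cronbach's alpha = 0.560

ΣVar(i) = 0.56 + 0.71 + 2.46 = 3.73
Σ_{i<j} σ_ij = 1.11
Var(T) = 3.73 + 2 × 1.11 = 5.95
α = (k/(k−1))·(1 − ΣVar(i)/Var(T)) = (3/2)·(1 − 3.73/5.95) = 0.560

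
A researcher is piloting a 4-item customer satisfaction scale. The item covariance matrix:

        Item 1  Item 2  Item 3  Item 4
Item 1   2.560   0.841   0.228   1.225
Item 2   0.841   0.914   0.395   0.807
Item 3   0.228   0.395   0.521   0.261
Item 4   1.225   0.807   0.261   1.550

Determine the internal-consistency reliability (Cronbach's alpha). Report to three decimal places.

α = 0.767

Σσᵢ² = 2.560 + 0.914 + 0.521 + 1.550 = 5.545
Σ_{i<j} σ_ij = 3.757
Var(T) = 5.545 + 2 × 3.757 = 13.059
α = (k/(k−1))·(1 − Σσᵢ²/Var(T)) = (4/3)·(1 − 5.545/13.059) = 0.767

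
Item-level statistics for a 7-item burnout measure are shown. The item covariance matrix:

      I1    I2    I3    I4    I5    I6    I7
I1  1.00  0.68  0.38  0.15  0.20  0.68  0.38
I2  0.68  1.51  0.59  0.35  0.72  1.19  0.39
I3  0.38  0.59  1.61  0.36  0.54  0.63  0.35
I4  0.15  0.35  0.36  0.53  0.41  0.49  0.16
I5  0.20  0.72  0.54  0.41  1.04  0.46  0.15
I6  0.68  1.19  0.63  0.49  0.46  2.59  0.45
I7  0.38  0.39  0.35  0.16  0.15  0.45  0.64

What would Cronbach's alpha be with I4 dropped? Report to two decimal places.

Cronbach's alpha = 0.78

Remaining items: I1, I2, I3, I5, I6, I7 (k = 6).
Σσᵢ² = 1.00 + 1.51 + 1.61 + 1.04 + 2.59 + 0.64 = 8.39
σ²_T = 8.39 + 2 × 7.79 = 23.97
α (item deleted) = (6/5)·(1 − 8.39/23.97) = 0.78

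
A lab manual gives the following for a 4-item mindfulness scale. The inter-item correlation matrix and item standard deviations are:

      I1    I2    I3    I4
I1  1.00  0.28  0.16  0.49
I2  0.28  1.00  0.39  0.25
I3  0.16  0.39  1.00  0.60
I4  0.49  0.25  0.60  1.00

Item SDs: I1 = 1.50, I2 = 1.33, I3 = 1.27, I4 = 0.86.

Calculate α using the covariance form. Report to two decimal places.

α = 0.66

Σσ²ᵢ = 1.50² + 1.33² + 1.27² + 0.86² = 6.3714
Covariances σ_ij = r_ij · s_i · s_j:
  σ(I1,I2) = 0.28 × 1.50 × 1.33 = 0.5586
  σ(I1,I3) = 0.16 × 1.50 × 1.27 = 0.3048
  σ(I1,I4) = 0.49 × 1.50 × 0.86 = 0.6321
  σ(I2,I3) = 0.39 × 1.33 × 1.27 = 0.6587
  σ(I2,I4) = 0.25 × 1.33 × 0.86 = 0.2860
  σ(I3,I4) = 0.60 × 1.27 × 0.86 = 0.6553
σ²_T = Σσ²ᵢ + 2·Σσ_ij = 6.3714 + 2 × 3.0955 = 12.5624
α = (4/3)·(1 − 6.3714/12.5624) = 0.66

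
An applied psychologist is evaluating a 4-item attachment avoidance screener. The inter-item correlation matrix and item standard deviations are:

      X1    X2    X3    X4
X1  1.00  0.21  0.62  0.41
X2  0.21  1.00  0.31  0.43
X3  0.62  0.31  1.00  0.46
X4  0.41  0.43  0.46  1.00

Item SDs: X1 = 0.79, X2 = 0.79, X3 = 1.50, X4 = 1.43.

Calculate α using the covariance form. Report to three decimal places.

α = 0.711

Σσ²ᵢ = 0.79² + 0.79² + 1.50² + 1.43² = 5.5431
Covariances σ_ij = r_ij · s_i · s_j:
  σ(X1,X2) = 0.21 × 0.79 × 0.79 = 0.1311
  σ(X1,X3) = 0.62 × 0.79 × 1.50 = 0.7347
  σ(X1,X4) = 0.41 × 0.79 × 1.43 = 0.4632
  σ(X2,X3) = 0.31 × 0.79 × 1.50 = 0.3674
  σ(X2,X4) = 0.43 × 0.79 × 1.43 = 0.4858
  σ(X3,X4) = 0.46 × 1.50 × 1.43 = 0.9867
σ²_T = Σσ²ᵢ + 2·Σσ_ij = 5.5431 + 2 × 3.1689 = 11.8809
α = (4/3)·(1 − 5.5431/11.8809) = 0.711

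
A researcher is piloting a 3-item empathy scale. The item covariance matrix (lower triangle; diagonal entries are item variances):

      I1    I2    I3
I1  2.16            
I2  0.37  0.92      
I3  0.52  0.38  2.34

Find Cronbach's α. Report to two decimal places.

Σσ²ᵢ = 2.16 + 0.92 + 2.34 = 5.42
Sum of off-diagonal covariances = 1.27
total variance = 5.42 + 2 × 1.27 = 7.96
α = (k/(k−1))·(1 − Σσ²ᵢ/total variance) = (3/2)·(1 − 5.42/7.96) = 0.48

Cronbach's α = 0.48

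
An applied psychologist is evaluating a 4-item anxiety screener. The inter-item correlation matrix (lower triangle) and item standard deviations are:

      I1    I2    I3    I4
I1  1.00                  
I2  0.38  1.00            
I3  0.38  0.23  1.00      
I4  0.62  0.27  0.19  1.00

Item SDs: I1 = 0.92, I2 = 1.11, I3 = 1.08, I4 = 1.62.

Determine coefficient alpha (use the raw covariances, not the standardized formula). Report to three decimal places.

Σσ²ᵢ = 0.92² + 1.11² + 1.08² + 1.62² = 5.8693
Covariances σ_ij = r_ij · s_i · s_j:
  σ(I1,I2) = 0.38 × 0.92 × 1.11 = 0.3881
  σ(I1,I3) = 0.38 × 0.92 × 1.08 = 0.3776
  σ(I1,I4) = 0.62 × 0.92 × 1.62 = 0.9240
  σ(I2,I3) = 0.23 × 1.11 × 1.08 = 0.2757
  σ(I2,I4) = 0.27 × 1.11 × 1.62 = 0.4855
  σ(I3,I4) = 0.19 × 1.08 × 1.62 = 0.3324
σ²_T = Σσ²ᵢ + 2·Σσ_ij = 5.8693 + 2 × 2.7833 = 11.4359
α = (4/3)·(1 − 5.8693/11.4359) = 0.649

coefficient alpha = 0.649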